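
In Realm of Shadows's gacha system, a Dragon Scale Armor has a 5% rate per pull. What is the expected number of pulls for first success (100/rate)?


Expected pulls for a geometric distribution = 1/p = 100 / rate%
= 100 / 5
= 20.0

20.0 pulls


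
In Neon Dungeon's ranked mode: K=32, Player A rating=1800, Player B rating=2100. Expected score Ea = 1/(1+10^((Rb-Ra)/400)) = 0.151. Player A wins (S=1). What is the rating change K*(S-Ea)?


Elo update: delta = K * (S - Ea), where S = 1 (wins)
S - Ea = 1 - 0.151 = 0.849
Rating change = 32 * 0.849
= 27.17

27.17 rating points


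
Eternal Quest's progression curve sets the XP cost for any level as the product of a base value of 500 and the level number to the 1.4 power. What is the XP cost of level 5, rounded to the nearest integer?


XP = 500 * level^1.4
Substitute level = 5:
XP = 500 * 5^1.4
= 500 * 9.5183
= 4759

4759 XP


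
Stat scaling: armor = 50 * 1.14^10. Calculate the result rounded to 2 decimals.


value = base * growth^level
= 50 * 1.14^10
= 50 * 3.707221
= 185.36

185.36 armor


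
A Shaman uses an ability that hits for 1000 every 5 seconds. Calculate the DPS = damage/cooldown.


DPS = damage / cooldown
= 1000 / 5
= 200.00

200.00 DPS


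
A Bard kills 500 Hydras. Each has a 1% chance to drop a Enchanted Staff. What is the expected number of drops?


Expected drops = kills * (drop_rate / 100)
= 500 * (1 / 100)
= 500 * 0.01
= 5.0

5.0 drops


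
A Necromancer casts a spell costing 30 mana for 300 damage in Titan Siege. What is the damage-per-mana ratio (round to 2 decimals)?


Efficiency = damage / mana
= 300 / 30
= 10.00

10.00 dmg/mana


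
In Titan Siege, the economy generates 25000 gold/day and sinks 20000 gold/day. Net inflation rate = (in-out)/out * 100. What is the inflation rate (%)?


Net gold = 25000 - 20000 = 5000
Inflation rate = net / sunk * 100 = 5000 / 20000 * 100
= 0.25 * 100
= 25.00%

25.00%


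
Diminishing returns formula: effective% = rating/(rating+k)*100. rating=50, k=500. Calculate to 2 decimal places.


effective% = rating / (rating + k) * 100
= 50 / (50 + 500) * 100
= 50 / 550 * 100
= 0.090909 * 100
= 9.09%

9.09%


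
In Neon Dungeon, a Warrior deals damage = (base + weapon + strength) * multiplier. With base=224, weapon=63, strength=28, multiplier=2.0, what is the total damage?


Sum base + weapon + str = 224 + 63 + 28 = 315
Multiply by 2.0:
315 * 2.0 = 630.0

630.0 damage


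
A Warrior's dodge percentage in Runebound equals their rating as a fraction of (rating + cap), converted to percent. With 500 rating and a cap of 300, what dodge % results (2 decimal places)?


dodge% = 500 / (500 + 300) * 100
= 500 / 800 * 100
= 0.625 * 100
= 62.50%

62.50%


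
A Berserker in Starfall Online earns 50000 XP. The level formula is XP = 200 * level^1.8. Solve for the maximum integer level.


XP = 200 * level^1.8, so level = (XP / 200)^(1/1.8)
= (50000 / 200)^(1/1.8)
= 250.0^0.5556
= 21.4876
Floor: level = 21

level 21


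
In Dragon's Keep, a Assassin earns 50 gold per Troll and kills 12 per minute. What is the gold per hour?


Gold per minute = 50 * 12 = 600
Gold per hour = 600 * 60 = 36000

36000 gold/hour


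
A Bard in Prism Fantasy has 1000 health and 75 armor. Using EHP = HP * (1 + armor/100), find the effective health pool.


EHP = 1000 * (1 + 75/100)
= 1000 * (1 + 0.75)
= 1000 * 1.75
= 1750.0

1750.0 EHP


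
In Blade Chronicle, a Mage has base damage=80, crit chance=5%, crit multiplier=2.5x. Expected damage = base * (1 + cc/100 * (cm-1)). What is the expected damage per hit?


E[dmg] = base * (1 + crit_chance * (crit_mult - 1))
cc as decimal = 5/100 = 0.05
cm - 1 = 2.5 - 1 = 1.5
Bonus factor = 0.05 * 1.5 = 0.075
Total multiplier = 1 + 0.075 = 1.075
Expected damage = 80 * 1.075 = 86.00

86.00 damage


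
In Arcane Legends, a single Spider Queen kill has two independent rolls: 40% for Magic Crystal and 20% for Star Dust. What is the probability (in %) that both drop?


For independent events, P(both) = P(A) * P(B)
= 40% * 20%
= 800 / 100 %
= 8.0%

8.0%


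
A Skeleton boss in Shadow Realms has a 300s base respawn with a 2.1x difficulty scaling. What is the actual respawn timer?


Respawn time = base * multiplier
= 300 * 2.1
= 630.0 seconds

630.0 seconds


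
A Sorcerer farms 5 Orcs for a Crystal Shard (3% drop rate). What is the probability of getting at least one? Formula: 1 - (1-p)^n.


P(at least one) = 1 - P(none) = 1 - (1-p)^n
p = 3/100 = 0.03
1 - p = 0.97
(1 - p)^5 = 0.97^5 = 0.858734
P(at least one) = 1 - 0.858734 = 0.1413

0.1413


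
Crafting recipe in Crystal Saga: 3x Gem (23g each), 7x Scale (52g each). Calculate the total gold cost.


Cost breakdown:
  Gem: 3 * 23 = 69
  Scale: 7 * 52 = 364
Total = 69 + 364 = 433

433 gold


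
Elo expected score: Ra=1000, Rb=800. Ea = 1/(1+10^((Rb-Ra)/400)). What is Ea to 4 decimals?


Elo expected score: Ea = 1/(1 + 10^((Rb-Ra)/400))
Rb - Ra = 800 - 1000 = -200
(Rb-Ra)/400 = -200/400 = -0.5
10^-0.5 = 0.316228
Ea = 1/(1 + 0.316228) = 1/1.316228 = 0.7597

0.7597


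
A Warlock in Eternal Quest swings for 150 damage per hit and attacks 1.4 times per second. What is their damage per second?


DPS = damage * attack_speed
= 150 * 1.4
= 210.0

210.0 DPS


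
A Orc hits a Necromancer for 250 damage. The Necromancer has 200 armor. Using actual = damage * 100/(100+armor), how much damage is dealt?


actual = 250 * 100 / (100 + 200)
= 250 * 100 / 300
= 25000 / 300
= 83.33

83.33 damage


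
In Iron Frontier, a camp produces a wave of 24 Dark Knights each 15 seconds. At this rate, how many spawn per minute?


Spawns per minute = count * (60 / interval)
= 24 * (60 / 15)
= 24 * 4.0
= 96.0

96.0 per minute


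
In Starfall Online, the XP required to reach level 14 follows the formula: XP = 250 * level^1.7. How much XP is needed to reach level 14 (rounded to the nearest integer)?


XP = 250 * level^1.7
Substitute level = 14:
XP = 250 * 14^1.7
= 250 * 88.801
= 22200

22200 XP


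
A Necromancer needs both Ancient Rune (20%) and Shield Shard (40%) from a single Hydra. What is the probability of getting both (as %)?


For independent events, P(both) = P(A) * P(B)
= 20% * 40%
= 800 / 100 %
= 8.0%

8.0%


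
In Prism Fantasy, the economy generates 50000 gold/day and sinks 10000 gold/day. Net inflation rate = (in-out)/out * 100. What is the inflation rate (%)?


Net gold = 50000 - 10000 = 40000
Inflation rate = net / sunk * 100 = 40000 / 10000 * 100
= 4.0 * 100
= 400.00%

400.00%


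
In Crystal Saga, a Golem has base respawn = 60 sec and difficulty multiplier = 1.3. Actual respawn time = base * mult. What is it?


Respawn time = base * multiplier
= 60 * 1.3
= 78.0 seconds

78.0 seconds


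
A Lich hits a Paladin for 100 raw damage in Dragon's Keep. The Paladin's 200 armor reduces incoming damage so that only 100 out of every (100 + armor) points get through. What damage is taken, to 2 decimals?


actual = 100 * 100 / (100 + 200)
= 100 * 100 / 300
= 10000 / 300
= 33.33

33.33 damage


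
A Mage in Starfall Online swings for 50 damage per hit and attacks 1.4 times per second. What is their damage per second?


DPS = damage * attack_speed
= 50 * 1.4
= 70.0

70.0 DPS


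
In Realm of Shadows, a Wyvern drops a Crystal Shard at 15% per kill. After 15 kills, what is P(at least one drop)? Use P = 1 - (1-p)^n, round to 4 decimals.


P(at least one) = 1 - P(none) = 1 - (1-p)^n
p = 15/100 = 0.15
1 - p = 0.85
(1 - p)^15 = 0.85^15 = 0.087354
P(at least one) = 1 - 0.087354 = 0.9126

0.9126


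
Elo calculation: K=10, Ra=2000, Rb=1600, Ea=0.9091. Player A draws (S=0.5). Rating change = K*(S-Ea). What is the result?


Elo update: delta = K * (S - Ea), where S = 0.5 (draws)
S - Ea = 0.5 - 0.9091 = -0.4091
Rating change = 10 * -0.4091
= -4.09

-4.09 rating points


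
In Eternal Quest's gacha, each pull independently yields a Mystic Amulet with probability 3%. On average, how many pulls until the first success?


Expected pulls for a geometric distribution = 1/p = 100 / rate%
= 100 / 3
= 33.33

33.33 pulls


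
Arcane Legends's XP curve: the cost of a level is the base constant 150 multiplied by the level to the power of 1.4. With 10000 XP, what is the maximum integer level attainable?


XP = 150 * level^1.4, so level = (XP / 150)^(1/1.4)
= (10000 / 150)^(1/1.4)
= 66.6667^0.7143
= 20.0813
Floor: level = 20

level 20


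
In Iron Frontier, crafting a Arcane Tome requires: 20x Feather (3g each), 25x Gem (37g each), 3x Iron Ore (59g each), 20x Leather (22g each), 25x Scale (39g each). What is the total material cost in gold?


Cost breakdown:
  Feather: 20 * 3 = 60
  Gem: 25 * 37 = 925
  Iron Ore: 3 * 59 = 177
  Leather: 20 * 22 = 440
  Scale: 25 * 39 = 975
Total = 60 + 925 + 177 + 440 + 975 = 2577

2577 gold


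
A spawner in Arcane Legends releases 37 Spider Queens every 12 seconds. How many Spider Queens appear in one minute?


Spawns per minute = count * (60 / interval)
= 37 * (60 / 12)
= 37 * 5.0
= 185.0

185.0 per minute


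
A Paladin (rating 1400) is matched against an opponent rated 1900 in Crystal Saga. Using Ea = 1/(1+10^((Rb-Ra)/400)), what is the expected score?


Elo expected score: Ea = 1/(1 + 10^((Rb-Ra)/400))
Rb - Ra = 1900 - 1400 = 500
(Rb-Ra)/400 = 500/400 = 1.25
10^1.25 = 17.782794
Ea = 1/(1 + 17.782794) = 1/18.782794 = 0.0532

0.0532


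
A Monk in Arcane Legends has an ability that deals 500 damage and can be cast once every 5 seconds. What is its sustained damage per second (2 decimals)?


DPS = damage / cooldown
= 500 / 5
= 100.00

100.00 DPS


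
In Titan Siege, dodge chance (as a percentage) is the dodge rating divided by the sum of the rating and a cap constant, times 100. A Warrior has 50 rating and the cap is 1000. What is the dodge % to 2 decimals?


dodge% = 50 / (50 + 1000) * 100
= 50 / 1050 * 100
= 0.047619 * 100
= 4.76%

4.76%


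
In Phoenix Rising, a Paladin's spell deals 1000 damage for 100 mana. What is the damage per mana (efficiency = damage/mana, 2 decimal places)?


Efficiency = damage / mana
= 1000 / 100
= 10.00

10.00 dmg/mana


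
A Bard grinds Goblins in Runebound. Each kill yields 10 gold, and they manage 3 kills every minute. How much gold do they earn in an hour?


Gold per minute = 10 * 3 = 30
Gold per hour = 30 * 60 = 1800

1800 gold/hour


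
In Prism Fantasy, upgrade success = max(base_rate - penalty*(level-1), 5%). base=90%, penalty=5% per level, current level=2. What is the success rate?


raw_rate = 90 - 5 * (2 - 1)
= 90 - 5 * 1
= 90 - 5
= 85
Apply floor: max(85, 5) = 85%

85%


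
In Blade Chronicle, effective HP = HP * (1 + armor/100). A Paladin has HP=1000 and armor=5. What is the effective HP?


EHP = 1000 * (1 + 5/100)
= 1000 * (1 + 0.05)
= 1000 * 1.05
= 1050.0

1050.0 EHP


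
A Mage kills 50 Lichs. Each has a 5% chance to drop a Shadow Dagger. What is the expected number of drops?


Expected drops = kills * (drop_rate / 100)
= 50 * (5 / 100)
= 50 * 0.05
= 2.5

2.5 drops


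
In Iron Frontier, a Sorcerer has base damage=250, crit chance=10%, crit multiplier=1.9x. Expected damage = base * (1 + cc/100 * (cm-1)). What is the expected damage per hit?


E[dmg] = base * (1 + crit_chance * (crit_mult - 1))
cc as decimal = 10/100 = 0.1
cm - 1 = 1.9 - 1 = 0.9
Bonus factor = 0.1 * 0.9 = 0.09
Total multiplier = 1 + 0.09 = 1.09
Expected damage = 250 * 1.09 = 272.50

272.50 damage


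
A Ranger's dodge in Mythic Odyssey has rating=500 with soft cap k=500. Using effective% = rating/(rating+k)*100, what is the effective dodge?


effective% = rating / (rating + k) * 100
= 500 / (500 + 500) * 100
= 500 / 1000 * 100
= 0.5 * 100
= 50.00%

50.00%


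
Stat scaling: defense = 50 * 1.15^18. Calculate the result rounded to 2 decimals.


value = base * growth^level
= 50 * 1.15^18
= 50 * 12.375454
= 618.77

618.77 defense


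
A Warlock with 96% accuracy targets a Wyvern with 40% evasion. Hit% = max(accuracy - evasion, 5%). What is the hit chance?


accuracy - evasion = 96 - 40 = 56
Apply floor: max(56, 5) = 56
Hit chance = 56%

56%


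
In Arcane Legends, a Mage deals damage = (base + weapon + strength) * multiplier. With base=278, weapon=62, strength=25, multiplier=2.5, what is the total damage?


Sum base + weapon + str = 278 + 62 + 25 = 365
Multiply by 2.5:
365 * 2.5 = 912.5

912.5 damage


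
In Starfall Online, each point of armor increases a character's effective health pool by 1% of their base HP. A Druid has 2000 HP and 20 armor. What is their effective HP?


EHP = 2000 * (1 + 20/100)
= 2000 * (1 + 0.2)
= 2000 * 1.2
= 2400.0

2400.0 EHP


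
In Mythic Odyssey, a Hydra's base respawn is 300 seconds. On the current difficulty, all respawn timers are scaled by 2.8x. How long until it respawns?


Respawn time = base * multiplier
= 300 * 2.8
= 840.0 seconds

840.0 seconds


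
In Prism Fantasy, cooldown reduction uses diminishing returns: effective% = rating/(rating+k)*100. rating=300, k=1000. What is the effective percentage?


effective% = rating / (rating + k) * 100
= 300 / (300 + 1000) * 100
= 300 / 1300 * 100
= 0.230769 * 100
= 23.08%

23.08%


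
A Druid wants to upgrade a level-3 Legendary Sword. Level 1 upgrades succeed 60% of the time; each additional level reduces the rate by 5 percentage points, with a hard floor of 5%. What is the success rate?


raw_rate = 60 - 5 * (3 - 1)
= 60 - 5 * 2
= 60 - 10
= 50
Apply floor: max(50, 5) = 50%

50%


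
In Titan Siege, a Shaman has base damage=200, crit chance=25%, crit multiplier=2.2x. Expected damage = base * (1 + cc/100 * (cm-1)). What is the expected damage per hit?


E[dmg] = base * (1 + crit_chance * (crit_mult - 1))
cc as decimal = 25/100 = 0.25
cm - 1 = 2.2 - 1 = 1.2
Bonus factor = 0.25 * 1.2 = 0.3
Total multiplier = 1 + 0.3 = 1.3
Expected damage = 200 * 1.3 = 260.00

260.00 damage


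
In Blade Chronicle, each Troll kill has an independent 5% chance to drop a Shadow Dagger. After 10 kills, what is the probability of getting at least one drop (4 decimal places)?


P(at least one) = 1 - P(none) = 1 - (1-p)^n
p = 5/100 = 0.05
1 - p = 0.95
(1 - p)^10 = 0.95^10 = 0.598737
P(at least one) = 1 - 0.598737 = 0.4013

0.4013


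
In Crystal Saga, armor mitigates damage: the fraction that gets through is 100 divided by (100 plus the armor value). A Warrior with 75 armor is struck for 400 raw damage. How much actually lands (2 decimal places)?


actual = 400 * 100 / (100 + 75)
= 400 * 100 / 175
= 40000 / 175
= 228.57

228.57 damage


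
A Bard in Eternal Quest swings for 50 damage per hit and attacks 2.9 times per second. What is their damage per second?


DPS = damage * attack_speed
= 50 * 2.9
= 145.0

145.0 DPS


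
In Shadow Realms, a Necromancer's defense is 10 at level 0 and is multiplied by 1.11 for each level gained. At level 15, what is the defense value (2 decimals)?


value = base * growth^level
= 10 * 1.11^15
= 10 * 4.784589
= 47.85

47.85 defense


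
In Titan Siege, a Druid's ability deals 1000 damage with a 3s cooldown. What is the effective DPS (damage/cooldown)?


DPS = damage / cooldown
= 1000 / 3
= 333.33

333.33 DPS


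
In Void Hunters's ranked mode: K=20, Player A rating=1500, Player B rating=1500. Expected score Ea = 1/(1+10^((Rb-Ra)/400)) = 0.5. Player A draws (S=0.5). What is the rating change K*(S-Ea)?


Elo update: delta = K * (S - Ea), where S = 0.5 (draws)
S - Ea = 0.5 - 0.5 = 0.0
Rating change = 20 * 0.0
= 0.00

0.00 rating points


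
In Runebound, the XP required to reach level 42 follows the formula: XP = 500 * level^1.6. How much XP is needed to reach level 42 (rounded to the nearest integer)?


XP = 500 * level^1.6
Substitute level = 42:
XP = 500 * 42^1.6
= 500 * 395.5477
= 197774

197774 XP


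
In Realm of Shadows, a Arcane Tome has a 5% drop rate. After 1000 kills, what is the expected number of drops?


Expected drops = kills * (drop_rate / 100)
= 1000 * (5 / 100)
= 1000 * 0.05
= 50.0

50.0 drops


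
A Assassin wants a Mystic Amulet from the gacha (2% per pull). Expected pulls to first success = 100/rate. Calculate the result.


Expected pulls for a geometric distribution = 1/p = 100 / rate%
= 100 / 2
= 50.0

50.0 pulls


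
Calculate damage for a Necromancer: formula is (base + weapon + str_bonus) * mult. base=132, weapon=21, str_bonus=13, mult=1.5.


Sum base + weapon + str = 132 + 21 + 13 = 166
Multiply by 1.5:
166 * 1.5 = 249.0

249.0 damage


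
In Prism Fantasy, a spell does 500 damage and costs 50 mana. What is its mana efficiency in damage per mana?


Efficiency = damage / mana
= 500 / 50
= 10.00

10.00 dmg/mana


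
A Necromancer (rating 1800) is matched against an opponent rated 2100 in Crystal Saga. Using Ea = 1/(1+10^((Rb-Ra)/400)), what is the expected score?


Elo expected score: Ea = 1/(1 + 10^((Rb-Ra)/400))
Rb - Ra = 2100 - 1800 = 300
(Rb-Ra)/400 = 300/400 = 0.75
10^0.75 = 5.623413
Ea = 1/(1 + 5.623413) = 1/6.623413 = 0.1510

0.1510


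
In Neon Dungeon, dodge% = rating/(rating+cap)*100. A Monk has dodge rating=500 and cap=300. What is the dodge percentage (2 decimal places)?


dodge% = 500 / (500 + 300) * 100
= 500 / 800 * 100
= 0.625 * 100
= 62.50%

62.50%


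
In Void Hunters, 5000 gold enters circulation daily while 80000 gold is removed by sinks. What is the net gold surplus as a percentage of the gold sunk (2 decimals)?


Net gold = 5000 - 80000 = -75000
Inflation rate = net / sunk * 100 = -75000 / 80000 * 100
= -0.9375 * 100
= -93.75%

-93.75%


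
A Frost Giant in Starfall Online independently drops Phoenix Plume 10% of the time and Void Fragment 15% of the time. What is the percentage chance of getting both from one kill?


For independent events, P(both) = P(A) * P(B)
= 10% * 15%
= 150 / 100 %
= 1.5%

1.5%


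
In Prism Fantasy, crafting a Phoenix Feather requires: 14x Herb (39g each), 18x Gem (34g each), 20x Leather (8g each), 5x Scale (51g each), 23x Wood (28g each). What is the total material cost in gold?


Cost breakdown:
  Herb: 14 * 39 = 546
  Gem: 18 * 34 = 612
  Leather: 20 * 8 = 160
  Scale: 5 * 51 = 255
  Wood: 23 * 28 = 644
Total = 546 + 612 + 160 + 255 + 644 = 2217

2217 gold


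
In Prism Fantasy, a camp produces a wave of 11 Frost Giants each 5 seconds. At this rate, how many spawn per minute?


Spawns per minute = count * (60 / interval)
= 11 * (60 / 5)
= 11 * 12.0
= 132.0

132.0 per minute


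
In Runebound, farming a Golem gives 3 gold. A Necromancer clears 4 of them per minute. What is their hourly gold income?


Gold per minute = 3 * 4 = 12
Gold per hour = 12 * 60 = 720

720 gold/hour


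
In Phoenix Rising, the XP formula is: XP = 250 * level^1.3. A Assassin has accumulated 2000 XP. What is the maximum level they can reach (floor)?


XP = 250 * level^1.3, so level = (XP / 250)^(1/1.3)
= (2000 / 250)^(1/1.3)
= 8.0^0.7692
= 4.9509
Floor: level = 4

level 4


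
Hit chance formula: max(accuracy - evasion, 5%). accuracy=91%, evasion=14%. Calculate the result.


accuracy - evasion = 91 - 14 = 77
Apply floor: max(77, 5) = 77
Hit chance = 77%

77%


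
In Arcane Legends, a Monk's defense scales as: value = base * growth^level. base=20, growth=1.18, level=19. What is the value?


value = base * growth^level
= 20 * 1.18^19
= 20 * 23.214436
= 464.29

464.29 defense


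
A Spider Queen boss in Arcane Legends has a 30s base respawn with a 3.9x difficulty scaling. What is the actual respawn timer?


Respawn time = base * multiplier
= 30 * 3.9
= 117.0 seconds

117.0 seconds


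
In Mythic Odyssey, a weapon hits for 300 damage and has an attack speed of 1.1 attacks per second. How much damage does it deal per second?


DPS = damage * attack_speed
= 300 * 1.1
= 330.0

330.0 DPS


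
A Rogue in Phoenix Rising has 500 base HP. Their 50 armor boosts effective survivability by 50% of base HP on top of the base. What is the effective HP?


EHP = 500 * (1 + 50/100)
= 500 * (1 + 0.5)
= 500 * 1.5
= 750.0

750.0 EHP


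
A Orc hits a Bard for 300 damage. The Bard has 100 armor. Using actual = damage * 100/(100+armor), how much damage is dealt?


actual = 300 * 100 / (100 + 100)
= 300 * 100 / 200
= 30000 / 200
= 150.00

150.00 damage


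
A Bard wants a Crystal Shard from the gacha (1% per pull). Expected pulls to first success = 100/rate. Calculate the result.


Expected pulls for a geometric distribution = 1/p = 100 / rate%
= 100 / 1
= 100.0

100.0 pulls


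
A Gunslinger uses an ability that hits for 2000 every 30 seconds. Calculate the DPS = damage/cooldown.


DPS = damage / cooldown
= 2000 / 30
= 66.67

66.67 DPS


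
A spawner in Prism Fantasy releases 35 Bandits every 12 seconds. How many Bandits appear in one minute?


Spawns per minute = count * (60 / interval)
= 35 * (60 / 12)
= 35 * 5.0
= 175.0

175.0 per minute


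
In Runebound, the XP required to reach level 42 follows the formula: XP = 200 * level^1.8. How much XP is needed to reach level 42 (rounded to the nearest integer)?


XP = 200 * level^1.8
Substitute level = 42:
XP = 200 * 42^1.8
= 200 * 835.312
= 167062

167062 XP


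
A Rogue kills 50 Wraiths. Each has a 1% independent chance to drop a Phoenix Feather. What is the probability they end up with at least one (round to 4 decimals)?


P(at least one) = 1 - P(none) = 1 - (1-p)^n
p = 1/100 = 0.01
1 - p = 0.99
(1 - p)^50 = 0.99^50 = 0.605006
P(at least one) = 1 - 0.605006 = 0.3950

0.3950


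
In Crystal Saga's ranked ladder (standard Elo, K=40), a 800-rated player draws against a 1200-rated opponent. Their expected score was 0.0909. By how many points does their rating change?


Elo update: delta = K * (S - Ea), where S = 0.5 (draws)
S - Ea = 0.5 - 0.0909 = 0.4091
Rating change = 40 * 0.4091
= 16.36

16.36 rating points


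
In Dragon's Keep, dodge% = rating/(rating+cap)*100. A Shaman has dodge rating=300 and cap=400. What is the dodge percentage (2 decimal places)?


dodge% = 300 / (300 + 400) * 100
= 300 / 700 * 100
= 0.428571 * 100
= 42.86%

42.86%


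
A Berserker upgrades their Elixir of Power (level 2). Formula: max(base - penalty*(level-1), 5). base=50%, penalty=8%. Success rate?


raw_rate = 50 - 8 * (2 - 1)
= 50 - 8 * 1
= 50 - 8
= 42
Apply floor: max(42, 5) = 42%

42%


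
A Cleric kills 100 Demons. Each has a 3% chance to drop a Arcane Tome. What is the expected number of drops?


Expected drops = kills * (drop_rate / 100)
= 100 * (3 / 100)
= 100 * 0.03
= 3.0

3.0 drops


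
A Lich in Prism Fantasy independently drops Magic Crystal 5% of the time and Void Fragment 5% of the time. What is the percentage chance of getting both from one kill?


For independent events, P(both) = P(A) * P(B)
= 5% * 5%
= 25 / 100 %
= 0.25%

0.25%


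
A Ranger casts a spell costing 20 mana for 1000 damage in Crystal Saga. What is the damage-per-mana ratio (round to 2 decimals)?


Efficiency = damage / mana
= 1000 / 20
= 50.00

50.00 dmg/mana


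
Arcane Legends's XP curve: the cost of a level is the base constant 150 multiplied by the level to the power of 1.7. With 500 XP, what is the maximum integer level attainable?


XP = 150 * level^1.7, so level = (XP / 150)^(1/1.7)
= (500 / 150)^(1/1.7)
= 3.3333^0.5882
= 2.0304
Floor: level = 2

level 2


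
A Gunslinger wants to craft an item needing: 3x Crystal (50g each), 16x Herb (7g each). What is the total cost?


Cost breakdown:
  Crystal: 3 * 50 = 150
  Herb: 16 * 7 = 112
Total = 150 + 112 = 262

262 gold


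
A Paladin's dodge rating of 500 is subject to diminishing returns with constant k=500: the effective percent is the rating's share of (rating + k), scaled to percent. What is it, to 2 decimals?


effective% = rating / (rating + k) * 100
= 500 / (500 + 500) * 100
= 500 / 1000 * 100
= 0.5 * 100
= 50.00%

50.00%


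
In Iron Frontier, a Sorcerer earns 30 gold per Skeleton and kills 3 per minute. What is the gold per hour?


Gold per minute = 30 * 3 = 90
Gold per hour = 90 * 60 = 5400

5400 gold/hour


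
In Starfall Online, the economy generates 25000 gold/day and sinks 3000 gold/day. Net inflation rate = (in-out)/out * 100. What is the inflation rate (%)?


Net gold = 25000 - 3000 = 22000
Inflation rate = net / sunk * 100 = 22000 / 3000 * 100
= 7.333333 * 100
= 733.33%

733.33%


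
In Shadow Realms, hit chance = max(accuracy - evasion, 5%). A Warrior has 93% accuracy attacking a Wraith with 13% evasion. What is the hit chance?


accuracy - evasion = 93 - 13 = 80
Apply floor: max(80, 5) = 80
Hit chance = 80%

80%


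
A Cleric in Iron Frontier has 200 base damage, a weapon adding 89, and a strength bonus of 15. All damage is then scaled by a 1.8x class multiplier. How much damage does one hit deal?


Sum base + weapon + str = 200 + 89 + 15 = 304
Multiply by 1.8:
304 * 1.8 = 547.2

547.2 damage


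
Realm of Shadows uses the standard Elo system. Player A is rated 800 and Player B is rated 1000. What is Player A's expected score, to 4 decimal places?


Elo expected score: Ea = 1/(1 + 10^((Rb-Ra)/400))
Rb - Ra = 1000 - 800 = 200
(Rb-Ra)/400 = 200/400 = 0.5
10^0.5 = 3.162278
Ea = 1/(1 + 3.162278) = 1/4.162278 = 0.2403

0.2403


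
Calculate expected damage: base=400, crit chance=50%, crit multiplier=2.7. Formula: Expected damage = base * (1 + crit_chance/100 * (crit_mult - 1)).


E[dmg] = base * (1 + crit_chance * (crit_mult - 1))
cc as decimal = 50/100 = 0.5
cm - 1 = 2.7 - 1 = 1.7
Bonus factor = 0.5 * 1.7 = 0.85
Total multiplier = 1 + 0.85 = 1.85
Expected damage = 400 * 1.85 = 740.00

740.00 damage


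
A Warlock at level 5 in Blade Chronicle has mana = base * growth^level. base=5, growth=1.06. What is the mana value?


value = base * growth^level
= 5 * 1.06^5
= 5 * 1.338226
= 6.69

6.69 mana


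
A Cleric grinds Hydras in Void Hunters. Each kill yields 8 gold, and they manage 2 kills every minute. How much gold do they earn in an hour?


Gold per minute = 8 * 2 = 16
Gold per hour = 16 * 60 = 960

960 gold/hour


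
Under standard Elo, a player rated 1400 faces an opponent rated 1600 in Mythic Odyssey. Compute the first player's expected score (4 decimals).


Elo expected score: Ea = 1/(1 + 10^((Rb-Ra)/400))
Rb - Ra = 1600 - 1400 = 200
(Rb-Ra)/400 = 200/400 = 0.5
10^0.5 = 3.162278
Ea = 1/(1 + 3.162278) = 1/4.162278 = 0.2403

0.2403


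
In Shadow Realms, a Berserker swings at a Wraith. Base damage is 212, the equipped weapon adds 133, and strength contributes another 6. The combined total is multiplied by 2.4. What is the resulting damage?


Sum base + weapon + str = 212 + 133 + 6 = 351
Multiply by 2.4:
351 * 2.4 = 842.4

842.4 damage


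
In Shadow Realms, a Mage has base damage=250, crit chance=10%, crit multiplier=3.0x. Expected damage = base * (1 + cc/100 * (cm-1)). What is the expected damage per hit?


E[dmg] = base * (1 + crit_chance * (crit_mult - 1))
cc as decimal = 10/100 = 0.1
cm - 1 = 3.0 - 1 = 2.0
Bonus factor = 0.1 * 2.0 = 0.2
Total multiplier = 1 + 0.2 = 1.2
Expected damage = 250 * 1.2 = 300.00

300.00 damage


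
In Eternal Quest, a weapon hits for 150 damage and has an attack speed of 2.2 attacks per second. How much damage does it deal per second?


DPS = damage * attack_speed
= 150 * 2.2
= 330.0

330.0 DPS


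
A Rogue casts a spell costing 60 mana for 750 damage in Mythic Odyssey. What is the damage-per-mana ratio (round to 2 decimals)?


Efficiency = damage / mana
= 750 / 60
= 12.50

12.50 dmg/mana


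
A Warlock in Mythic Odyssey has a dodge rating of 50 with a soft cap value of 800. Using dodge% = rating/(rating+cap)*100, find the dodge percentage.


dodge% = 50 / (50 + 800) * 100
= 50 / 850 * 100
= 0.058824 * 100
= 5.88%

5.88%


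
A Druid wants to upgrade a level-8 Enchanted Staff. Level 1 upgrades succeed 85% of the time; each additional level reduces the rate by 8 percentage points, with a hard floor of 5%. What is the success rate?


raw_rate = 85 - 8 * (8 - 1)
= 85 - 8 * 7
= 85 - 56
= 29
Apply floor: max(29, 5) = 29%

29%


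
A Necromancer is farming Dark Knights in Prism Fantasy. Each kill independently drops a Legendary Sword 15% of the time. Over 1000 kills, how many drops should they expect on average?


Expected drops = kills * (drop_rate / 100)
= 1000 * (15 / 100)
= 1000 * 0.15
= 150.0

150.0 drops


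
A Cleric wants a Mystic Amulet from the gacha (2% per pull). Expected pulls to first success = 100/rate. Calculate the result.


Expected pulls for a geometric distribution = 1/p = 100 / rate%
= 100 / 2
= 50.0

50.0 pulls


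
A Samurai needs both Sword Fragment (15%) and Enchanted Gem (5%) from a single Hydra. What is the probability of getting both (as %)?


For independent events, P(both) = P(A) * P(B)
= 15% * 5%
= 75 / 100 %
= 0.75%

0.75%


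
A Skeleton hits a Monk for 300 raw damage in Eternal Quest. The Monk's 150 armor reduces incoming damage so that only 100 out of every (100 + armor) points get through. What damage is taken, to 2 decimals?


actual = 300 * 100 / (100 + 150)
= 300 * 100 / 250
= 30000 / 250
= 120.00

120.00 damage


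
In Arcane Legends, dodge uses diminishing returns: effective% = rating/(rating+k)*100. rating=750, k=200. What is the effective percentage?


effective% = rating / (rating + k) * 100
= 750 / (750 + 200) * 100
= 750 / 950 * 100
= 0.789474 * 100
= 78.95%

78.95%


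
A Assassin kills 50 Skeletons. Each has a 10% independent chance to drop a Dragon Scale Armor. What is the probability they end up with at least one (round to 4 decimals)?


P(at least one) = 1 - P(none) = 1 - (1-p)^n
p = 10/100 = 0.1
1 - p = 0.9
(1 - p)^50 = 0.9^50 = 0.005154
P(at least one) = 1 - 0.005154 = 0.9948

0.9948


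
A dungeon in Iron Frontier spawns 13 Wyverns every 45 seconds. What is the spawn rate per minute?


Spawns per minute = count * (60 / interval)
= 13 * (60 / 45)
= 13 * 1.3333
= 17.33

17.33 per minute


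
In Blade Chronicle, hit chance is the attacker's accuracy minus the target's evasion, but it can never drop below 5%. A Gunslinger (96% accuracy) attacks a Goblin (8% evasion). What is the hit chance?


accuracy - evasion = 96 - 8 = 88
Apply floor: max(88, 5) = 88
Hit chance = 88%

88%


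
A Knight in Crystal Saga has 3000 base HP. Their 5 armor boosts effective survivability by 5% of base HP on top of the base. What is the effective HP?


EHP = 3000 * (1 + 5/100)
= 3000 * (1 + 0.05)
= 3000 * 1.05
= 3150.0

3150.0 EHP


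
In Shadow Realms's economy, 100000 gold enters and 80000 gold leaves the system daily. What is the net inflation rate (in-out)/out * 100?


Net gold = 100000 - 80000 = 20000
Inflation rate = net / sunk * 100 = 20000 / 80000 * 100
= 0.25 * 100
= 25.00%

25.00%


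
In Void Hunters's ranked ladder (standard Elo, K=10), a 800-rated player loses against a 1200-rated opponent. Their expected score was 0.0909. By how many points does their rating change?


Elo update: delta = K * (S - Ea), where S = 0 (loses)
S - Ea = 0 - 0.0909 = -0.0909
Rating change = 10 * -0.0909
= -0.91

-0.91 rating points


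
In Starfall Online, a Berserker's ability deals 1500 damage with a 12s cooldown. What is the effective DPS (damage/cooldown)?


DPS = damage / cooldown
= 1500 / 12
= 125.00

125.00 DPS


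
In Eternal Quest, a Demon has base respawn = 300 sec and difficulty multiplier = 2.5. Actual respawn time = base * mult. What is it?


Respawn time = base * multiplier
= 300 * 2.5
= 750.0 seconds

750.0 seconds


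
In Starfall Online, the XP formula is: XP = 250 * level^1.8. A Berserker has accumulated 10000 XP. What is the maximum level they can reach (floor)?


XP = 250 * level^1.8, so level = (XP / 250)^(1/1.8)
= (10000 / 250)^(1/1.8)
= 40.0^0.5556
= 7.7631
Floor: level = 7

level 7


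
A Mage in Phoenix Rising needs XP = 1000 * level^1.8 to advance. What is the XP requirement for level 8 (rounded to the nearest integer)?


XP = 1000 * level^1.8
Substitute level = 8:
XP = 1000 * 8^1.8
= 1000 * 42.2243
= 42224

42224 XP


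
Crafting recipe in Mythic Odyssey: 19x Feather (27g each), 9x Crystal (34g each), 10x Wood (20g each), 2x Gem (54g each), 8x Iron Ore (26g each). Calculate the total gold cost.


Cost breakdown:
  Feather: 19 * 27 = 513
  Crystal: 9 * 34 = 306
  Wood: 10 * 20 = 200
  Gem: 2 * 54 = 108
  Iron Ore: 8 * 26 = 208
Total = 513 + 306 + 200 + 108 + 208 = 1335

1335 gold


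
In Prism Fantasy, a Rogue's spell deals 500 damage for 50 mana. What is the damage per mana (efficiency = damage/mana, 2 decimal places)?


Efficiency = damage / mana
= 500 / 50
= 10.00

10.00 dmg/mana


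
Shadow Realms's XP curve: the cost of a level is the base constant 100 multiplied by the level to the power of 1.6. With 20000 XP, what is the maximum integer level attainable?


XP = 100 * level^1.6, so level = (XP / 100)^(1/1.6)
= (20000 / 100)^(1/1.6)
= 200.0^0.625
= 27.4248
Floor: level = 27

level 27


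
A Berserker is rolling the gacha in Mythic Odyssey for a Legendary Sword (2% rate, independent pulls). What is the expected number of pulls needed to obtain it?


Expected pulls for a geometric distribution = 1/p = 100 / rate%
= 100 / 2
= 50.0

50.0 pulls


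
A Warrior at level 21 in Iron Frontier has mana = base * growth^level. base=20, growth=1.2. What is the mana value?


value = base * growth^level
= 20 * 1.2^21
= 20 * 46.00512
= 920.10

920.10 mana


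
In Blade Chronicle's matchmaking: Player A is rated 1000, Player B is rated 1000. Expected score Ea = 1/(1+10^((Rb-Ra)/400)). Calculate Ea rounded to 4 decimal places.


Elo expected score: Ea = 1/(1 + 10^((Rb-Ra)/400))
Rb - Ra = 1000 - 1000 = 0
(Rb-Ra)/400 = 0/400 = 0.0
10^0.0 = 1.0
Ea = 1/(1 + 1.0) = 1/2.0 = 0.5000

0.5000


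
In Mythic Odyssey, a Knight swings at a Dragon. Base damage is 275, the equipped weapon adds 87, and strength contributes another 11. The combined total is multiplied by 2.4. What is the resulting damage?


Sum base + weapon + str = 275 + 87 + 11 = 373
Multiply by 2.4:
373 * 2.4 = 895.2

895.2 damage


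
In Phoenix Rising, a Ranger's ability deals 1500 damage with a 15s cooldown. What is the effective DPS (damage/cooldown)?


DPS = damage / cooldown
= 1500 / 15
= 100.00

100.00 DPS


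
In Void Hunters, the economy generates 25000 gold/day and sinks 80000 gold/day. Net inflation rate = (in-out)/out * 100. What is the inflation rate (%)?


Net gold = 25000 - 80000 = -55000
Inflation rate = net / sunk * 100 = -55000 / 80000 * 100
= -0.6875 * 100
= -68.75%

-68.75%


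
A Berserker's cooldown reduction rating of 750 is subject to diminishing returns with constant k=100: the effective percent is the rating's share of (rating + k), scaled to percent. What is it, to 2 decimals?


effective% = rating / (rating + k) * 100
= 750 / (750 + 100) * 100
= 750 / 850 * 100
= 0.882353 * 100
= 88.24%

88.24%


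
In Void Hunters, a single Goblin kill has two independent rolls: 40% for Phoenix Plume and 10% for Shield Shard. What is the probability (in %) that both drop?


For independent events, P(both) = P(A) * P(B)
= 40% * 10%
= 400 / 100 %
= 4.0%

4.0%


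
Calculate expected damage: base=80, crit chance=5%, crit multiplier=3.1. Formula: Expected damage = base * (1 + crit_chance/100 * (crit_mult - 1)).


E[dmg] = base * (1 + crit_chance * (crit_mult - 1))
cc as decimal = 5/100 = 0.05
cm - 1 = 3.1 - 1 = 2.1
Bonus factor = 0.05 * 2.1 = 0.105
Total multiplier = 1 + 0.105 = 1.105
Expected damage = 80 * 1.105 = 88.40

88.40 damage


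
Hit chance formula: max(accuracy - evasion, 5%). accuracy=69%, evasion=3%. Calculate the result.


accuracy - evasion = 69 - 3 = 66
Apply floor: max(66, 5) = 66
Hit chance = 66%

66%


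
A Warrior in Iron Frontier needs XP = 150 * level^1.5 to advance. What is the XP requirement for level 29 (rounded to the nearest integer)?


XP = 150 * level^1.5
Substitute level = 29:
XP = 150 * 29^1.5
= 150 * 156.1698
= 23425

23425 XP


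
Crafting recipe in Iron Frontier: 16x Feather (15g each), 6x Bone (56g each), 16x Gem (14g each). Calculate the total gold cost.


Cost breakdown:
  Feather: 16 * 15 = 240
  Bone: 6 * 56 = 336
  Gem: 16 * 14 = 224
Total = 240 + 336 + 224 = 800

800 gold


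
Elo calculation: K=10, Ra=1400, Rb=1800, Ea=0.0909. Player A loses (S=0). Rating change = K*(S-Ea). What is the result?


Elo update: delta = K * (S - Ea), where S = 0 (loses)
S - Ea = 0 - 0.0909 = -0.0909
Rating change = 10 * -0.0909
= -0.91

-0.91 rating points


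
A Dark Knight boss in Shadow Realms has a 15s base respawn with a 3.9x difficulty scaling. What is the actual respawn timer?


Respawn time = base * multiplier
= 15 * 3.9
= 58.5 seconds

58.5 seconds


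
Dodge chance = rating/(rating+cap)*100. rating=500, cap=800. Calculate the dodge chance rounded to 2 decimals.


dodge% = 500 / (500 + 800) * 100
= 500 / 1300 * 100
= 0.384615 * 100
= 38.46%

38.46%


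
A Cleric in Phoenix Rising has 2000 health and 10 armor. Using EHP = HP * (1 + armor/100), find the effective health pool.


EHP = 2000 * (1 + 10/100)
= 2000 * (1 + 0.1)
= 2000 * 1.1
= 2200.0

2200.0 EHP


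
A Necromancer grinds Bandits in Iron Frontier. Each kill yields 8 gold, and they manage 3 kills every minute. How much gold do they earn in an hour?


Gold per minute = 8 * 3 = 24
Gold per hour = 24 * 60 = 1440

1440 gold/hour


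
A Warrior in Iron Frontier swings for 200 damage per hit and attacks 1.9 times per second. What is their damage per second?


DPS = damage * attack_speed
= 200 * 1.9
= 380.0

380.0 DPS


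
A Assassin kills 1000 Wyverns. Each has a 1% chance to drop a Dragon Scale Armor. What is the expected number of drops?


Expected drops = kills * (drop_rate / 100)
= 1000 * (1 / 100)
= 1000 * 0.01
= 10.0

10.0 drops


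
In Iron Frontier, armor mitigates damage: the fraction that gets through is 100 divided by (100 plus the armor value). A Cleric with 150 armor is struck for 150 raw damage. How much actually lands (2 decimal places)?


actual = 150 * 100 / (100 + 150)
= 150 * 100 / 250
= 15000 / 250
= 60.00

60.00 damage


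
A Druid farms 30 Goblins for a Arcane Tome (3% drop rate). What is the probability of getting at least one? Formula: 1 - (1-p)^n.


P(at least one) = 1 - P(none) = 1 - (1-p)^n
p = 3/100 = 0.03
1 - p = 0.97
(1 - p)^30 = 0.97^30 = 0.401007
P(at least one) = 1 - 0.401007 = 0.5990

0.5990


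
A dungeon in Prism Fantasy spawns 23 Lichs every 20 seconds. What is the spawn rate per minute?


Spawns per minute = count * (60 / interval)
= 23 * (60 / 20)
= 23 * 3.0
= 69.0

69.0 per minute


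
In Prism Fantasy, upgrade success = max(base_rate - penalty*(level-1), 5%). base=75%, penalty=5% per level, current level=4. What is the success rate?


raw_rate = 75 - 5 * (4 - 1)
= 75 - 5 * 3
= 75 - 15
= 60
Apply floor: max(60, 5) = 60%

60%


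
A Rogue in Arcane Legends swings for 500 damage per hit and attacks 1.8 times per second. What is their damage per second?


DPS = damage * attack_speed
= 500 * 1.8
= 900.0

900.0 DPS


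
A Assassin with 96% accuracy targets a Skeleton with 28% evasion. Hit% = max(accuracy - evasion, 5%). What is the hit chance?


accuracy - evasion = 96 - 28 = 68
Apply floor: max(68, 5) = 68
Hit chance = 68%

68%


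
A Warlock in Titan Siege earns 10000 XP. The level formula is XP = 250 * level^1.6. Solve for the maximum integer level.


XP = 250 * level^1.6, so level = (XP / 250)^(1/1.6)
= (10000 / 250)^(1/1.6)
= 40.0^0.625
= 10.0297
Floor: level = 10

level 10


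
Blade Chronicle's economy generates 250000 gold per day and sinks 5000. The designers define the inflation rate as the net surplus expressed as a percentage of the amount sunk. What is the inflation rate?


Net gold = 250000 - 5000 = 245000
Inflation rate = net / sunk * 100 = 245000 / 5000 * 100
= 49.0 * 100
= 4900.00%

4900.00%
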